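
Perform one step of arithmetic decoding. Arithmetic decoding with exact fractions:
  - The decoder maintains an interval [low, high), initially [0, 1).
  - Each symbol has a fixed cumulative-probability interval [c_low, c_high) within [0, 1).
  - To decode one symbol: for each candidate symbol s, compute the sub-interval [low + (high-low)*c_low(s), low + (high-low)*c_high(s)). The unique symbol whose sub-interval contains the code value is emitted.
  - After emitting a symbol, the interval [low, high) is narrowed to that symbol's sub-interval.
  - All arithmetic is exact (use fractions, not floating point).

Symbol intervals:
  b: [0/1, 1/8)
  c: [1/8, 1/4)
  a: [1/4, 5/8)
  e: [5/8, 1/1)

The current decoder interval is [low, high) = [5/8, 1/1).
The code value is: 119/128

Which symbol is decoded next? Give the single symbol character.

Answer: e

Derivation:
Interval width = high − low = 1/1 − 5/8 = 3/8
Scaled code = (code − low) / width = (119/128 − 5/8) / 3/8 = 13/16
  b: [0/1, 1/8) 
  c: [1/8, 1/4) 
  a: [1/4, 5/8) 
  e: [5/8, 1/1) ← scaled code falls here ✓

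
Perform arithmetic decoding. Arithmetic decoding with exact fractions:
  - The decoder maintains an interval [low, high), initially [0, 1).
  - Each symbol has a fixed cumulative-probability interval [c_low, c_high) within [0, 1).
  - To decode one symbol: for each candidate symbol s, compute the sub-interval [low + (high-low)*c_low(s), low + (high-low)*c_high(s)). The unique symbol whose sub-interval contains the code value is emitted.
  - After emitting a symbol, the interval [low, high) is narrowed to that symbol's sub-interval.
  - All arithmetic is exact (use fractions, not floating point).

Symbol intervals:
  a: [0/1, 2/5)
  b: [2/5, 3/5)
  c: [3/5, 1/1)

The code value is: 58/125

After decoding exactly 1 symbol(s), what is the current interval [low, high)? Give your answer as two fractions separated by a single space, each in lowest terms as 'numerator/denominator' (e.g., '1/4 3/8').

Step 1: interval [0/1, 1/1), width = 1/1 - 0/1 = 1/1
  'a': [0/1 + 1/1*0/1, 0/1 + 1/1*2/5) = [0/1, 2/5)
  'b': [0/1 + 1/1*2/5, 0/1 + 1/1*3/5) = [2/5, 3/5) <- contains code 58/125
  'c': [0/1 + 1/1*3/5, 0/1 + 1/1*1/1) = [3/5, 1/1)
  emit 'b', narrow to [2/5, 3/5)

Answer: 2/5 3/5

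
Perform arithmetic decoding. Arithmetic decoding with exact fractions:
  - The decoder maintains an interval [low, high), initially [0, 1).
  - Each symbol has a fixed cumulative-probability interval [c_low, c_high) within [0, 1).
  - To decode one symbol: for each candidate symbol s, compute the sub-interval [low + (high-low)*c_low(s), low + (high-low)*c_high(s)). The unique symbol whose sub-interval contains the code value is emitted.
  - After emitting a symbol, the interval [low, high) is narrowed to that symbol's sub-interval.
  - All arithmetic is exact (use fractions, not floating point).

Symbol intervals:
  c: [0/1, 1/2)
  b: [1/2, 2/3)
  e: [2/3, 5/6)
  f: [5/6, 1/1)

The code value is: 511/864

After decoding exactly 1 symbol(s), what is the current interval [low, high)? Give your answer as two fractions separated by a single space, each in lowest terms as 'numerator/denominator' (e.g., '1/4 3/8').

Step 1: interval [0/1, 1/1), width = 1/1 - 0/1 = 1/1
  'c': [0/1 + 1/1*0/1, 0/1 + 1/1*1/2) = [0/1, 1/2)
  'b': [0/1 + 1/1*1/2, 0/1 + 1/1*2/3) = [1/2, 2/3) <- contains code 511/864
  'e': [0/1 + 1/1*2/3, 0/1 + 1/1*5/6) = [2/3, 5/6)
  'f': [0/1 + 1/1*5/6, 0/1 + 1/1*1/1) = [5/6, 1/1)
  emit 'b', narrow to [1/2, 2/3)

Answer: 1/2 2/3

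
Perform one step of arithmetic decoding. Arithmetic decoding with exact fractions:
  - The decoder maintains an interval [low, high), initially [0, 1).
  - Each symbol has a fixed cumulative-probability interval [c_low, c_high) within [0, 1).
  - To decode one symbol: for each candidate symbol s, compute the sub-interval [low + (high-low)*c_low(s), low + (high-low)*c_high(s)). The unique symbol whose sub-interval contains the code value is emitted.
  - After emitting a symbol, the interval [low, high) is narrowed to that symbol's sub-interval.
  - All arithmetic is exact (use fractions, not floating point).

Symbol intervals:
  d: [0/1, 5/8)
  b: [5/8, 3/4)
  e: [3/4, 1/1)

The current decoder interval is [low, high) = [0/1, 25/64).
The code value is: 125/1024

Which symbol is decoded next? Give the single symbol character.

Interval width = high − low = 25/64 − 0/1 = 25/64
Scaled code = (code − low) / width = (125/1024 − 0/1) / 25/64 = 5/16
  d: [0/1, 5/8) ← scaled code falls here ✓
  b: [5/8, 3/4) 
  e: [3/4, 1/1) 

Answer: d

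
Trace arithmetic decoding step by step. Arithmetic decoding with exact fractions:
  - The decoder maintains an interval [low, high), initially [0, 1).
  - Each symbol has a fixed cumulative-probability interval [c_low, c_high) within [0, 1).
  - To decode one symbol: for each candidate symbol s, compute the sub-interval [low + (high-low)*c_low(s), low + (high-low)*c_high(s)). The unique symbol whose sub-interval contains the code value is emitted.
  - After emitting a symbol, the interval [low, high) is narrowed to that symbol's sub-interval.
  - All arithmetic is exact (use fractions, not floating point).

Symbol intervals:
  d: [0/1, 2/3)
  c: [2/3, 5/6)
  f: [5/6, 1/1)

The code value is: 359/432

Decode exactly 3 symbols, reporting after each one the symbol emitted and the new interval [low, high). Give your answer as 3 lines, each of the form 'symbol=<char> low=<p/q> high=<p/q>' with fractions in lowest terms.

Step 1: interval [0/1, 1/1), width = 1/1 - 0/1 = 1/1
  'd': [0/1 + 1/1*0/1, 0/1 + 1/1*2/3) = [0/1, 2/3)
  'c': [0/1 + 1/1*2/3, 0/1 + 1/1*5/6) = [2/3, 5/6) <- contains code 359/432
  'f': [0/1 + 1/1*5/6, 0/1 + 1/1*1/1) = [5/6, 1/1)
  emit 'c', narrow to [2/3, 5/6)
Step 2: interval [2/3, 5/6), width = 5/6 - 2/3 = 1/6
  'd': [2/3 + 1/6*0/1, 2/3 + 1/6*2/3) = [2/3, 7/9)
  'c': [2/3 + 1/6*2/3, 2/3 + 1/6*5/6) = [7/9, 29/36)
  'f': [2/3 + 1/6*5/6, 2/3 + 1/6*1/1) = [29/36, 5/6) <- contains code 359/432
  emit 'f', narrow to [29/36, 5/6)
Step 3: interval [29/36, 5/6), width = 5/6 - 29/36 = 1/36
  'd': [29/36 + 1/36*0/1, 29/36 + 1/36*2/3) = [29/36, 89/108)
  'c': [29/36 + 1/36*2/3, 29/36 + 1/36*5/6) = [89/108, 179/216)
  'f': [29/36 + 1/36*5/6, 29/36 + 1/36*1/1) = [179/216, 5/6) <- contains code 359/432
  emit 'f', narrow to [179/216, 5/6)

Answer: symbol=c low=2/3 high=5/6
symbol=f low=29/36 high=5/6
symbol=f low=179/216 high=5/6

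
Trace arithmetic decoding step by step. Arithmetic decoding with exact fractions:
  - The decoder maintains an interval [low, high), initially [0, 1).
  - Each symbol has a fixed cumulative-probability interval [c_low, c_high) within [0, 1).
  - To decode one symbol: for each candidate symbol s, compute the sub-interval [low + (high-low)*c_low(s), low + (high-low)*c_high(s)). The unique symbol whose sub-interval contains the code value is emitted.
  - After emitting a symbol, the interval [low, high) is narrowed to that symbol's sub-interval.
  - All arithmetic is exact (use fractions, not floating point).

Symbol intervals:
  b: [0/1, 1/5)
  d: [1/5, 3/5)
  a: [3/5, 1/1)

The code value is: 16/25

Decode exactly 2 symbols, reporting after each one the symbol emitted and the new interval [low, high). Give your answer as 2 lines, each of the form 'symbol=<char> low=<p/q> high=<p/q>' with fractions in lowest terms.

Step 1: interval [0/1, 1/1), width = 1/1 - 0/1 = 1/1
  'b': [0/1 + 1/1*0/1, 0/1 + 1/1*1/5) = [0/1, 1/5)
  'd': [0/1 + 1/1*1/5, 0/1 + 1/1*3/5) = [1/5, 3/5)
  'a': [0/1 + 1/1*3/5, 0/1 + 1/1*1/1) = [3/5, 1/1) <- contains code 16/25
  emit 'a', narrow to [3/5, 1/1)
Step 2: interval [3/5, 1/1), width = 1/1 - 3/5 = 2/5
  'b': [3/5 + 2/5*0/1, 3/5 + 2/5*1/5) = [3/5, 17/25) <- contains code 16/25
  'd': [3/5 + 2/5*1/5, 3/5 + 2/5*3/5) = [17/25, 21/25)
  'a': [3/5 + 2/5*3/5, 3/5 + 2/5*1/1) = [21/25, 1/1)
  emit 'b', narrow to [3/5, 17/25)

Answer: symbol=a low=3/5 high=1/1
symbol=b low=3/5 high=17/25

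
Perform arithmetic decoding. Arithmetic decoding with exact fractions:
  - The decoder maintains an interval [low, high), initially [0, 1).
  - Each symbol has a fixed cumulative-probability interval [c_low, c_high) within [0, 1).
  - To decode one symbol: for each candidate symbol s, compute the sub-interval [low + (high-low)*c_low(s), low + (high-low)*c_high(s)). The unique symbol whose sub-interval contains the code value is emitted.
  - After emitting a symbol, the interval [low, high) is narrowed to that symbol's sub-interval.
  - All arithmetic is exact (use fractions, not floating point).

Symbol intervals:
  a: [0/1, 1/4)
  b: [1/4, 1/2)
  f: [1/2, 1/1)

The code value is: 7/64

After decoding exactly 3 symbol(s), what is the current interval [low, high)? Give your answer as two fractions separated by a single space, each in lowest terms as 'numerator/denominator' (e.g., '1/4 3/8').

Step 1: interval [0/1, 1/1), width = 1/1 - 0/1 = 1/1
  'a': [0/1 + 1/1*0/1, 0/1 + 1/1*1/4) = [0/1, 1/4) <- contains code 7/64
  'b': [0/1 + 1/1*1/4, 0/1 + 1/1*1/2) = [1/4, 1/2)
  'f': [0/1 + 1/1*1/2, 0/1 + 1/1*1/1) = [1/2, 1/1)
  emit 'a', narrow to [0/1, 1/4)
Step 2: interval [0/1, 1/4), width = 1/4 - 0/1 = 1/4
  'a': [0/1 + 1/4*0/1, 0/1 + 1/4*1/4) = [0/1, 1/16)
  'b': [0/1 + 1/4*1/4, 0/1 + 1/4*1/2) = [1/16, 1/8) <- contains code 7/64
  'f': [0/1 + 1/4*1/2, 0/1 + 1/4*1/1) = [1/8, 1/4)
  emit 'b', narrow to [1/16, 1/8)
Step 3: interval [1/16, 1/8), width = 1/8 - 1/16 = 1/16
  'a': [1/16 + 1/16*0/1, 1/16 + 1/16*1/4) = [1/16, 5/64)
  'b': [1/16 + 1/16*1/4, 1/16 + 1/16*1/2) = [5/64, 3/32)
  'f': [1/16 + 1/16*1/2, 1/16 + 1/16*1/1) = [3/32, 1/8) <- contains code 7/64
  emit 'f', narrow to [3/32, 1/8)

Answer: 3/32 1/8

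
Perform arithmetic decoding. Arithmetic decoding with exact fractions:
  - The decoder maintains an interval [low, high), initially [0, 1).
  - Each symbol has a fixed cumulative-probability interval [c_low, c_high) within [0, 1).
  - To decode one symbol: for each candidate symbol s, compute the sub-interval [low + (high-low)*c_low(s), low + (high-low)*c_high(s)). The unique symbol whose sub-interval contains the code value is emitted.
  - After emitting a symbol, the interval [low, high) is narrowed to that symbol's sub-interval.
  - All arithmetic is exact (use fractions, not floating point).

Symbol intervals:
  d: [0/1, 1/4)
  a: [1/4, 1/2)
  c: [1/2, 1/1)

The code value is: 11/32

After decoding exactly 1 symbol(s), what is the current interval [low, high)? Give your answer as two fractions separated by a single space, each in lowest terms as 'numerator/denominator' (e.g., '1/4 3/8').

Answer: 1/4 1/2

Derivation:
Step 1: interval [0/1, 1/1), width = 1/1 - 0/1 = 1/1
  'd': [0/1 + 1/1*0/1, 0/1 + 1/1*1/4) = [0/1, 1/4)
  'a': [0/1 + 1/1*1/4, 0/1 + 1/1*1/2) = [1/4, 1/2) <- contains code 11/32
  'c': [0/1 + 1/1*1/2, 0/1 + 1/1*1/1) = [1/2, 1/1)
  emit 'a', narrow to [1/4, 1/2)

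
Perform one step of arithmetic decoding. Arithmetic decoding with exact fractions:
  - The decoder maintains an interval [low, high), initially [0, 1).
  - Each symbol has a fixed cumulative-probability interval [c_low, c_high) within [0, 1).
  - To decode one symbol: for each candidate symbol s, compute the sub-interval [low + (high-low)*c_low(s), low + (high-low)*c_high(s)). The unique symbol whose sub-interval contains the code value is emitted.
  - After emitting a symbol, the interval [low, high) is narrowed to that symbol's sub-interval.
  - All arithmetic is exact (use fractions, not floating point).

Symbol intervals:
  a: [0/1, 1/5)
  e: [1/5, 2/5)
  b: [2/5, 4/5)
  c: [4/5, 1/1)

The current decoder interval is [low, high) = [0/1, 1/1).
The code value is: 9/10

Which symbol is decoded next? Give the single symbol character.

Interval width = high − low = 1/1 − 0/1 = 1/1
Scaled code = (code − low) / width = (9/10 − 0/1) / 1/1 = 9/10
  a: [0/1, 1/5) 
  e: [1/5, 2/5) 
  b: [2/5, 4/5) 
  c: [4/5, 1/1) ← scaled code falls here ✓

Answer: c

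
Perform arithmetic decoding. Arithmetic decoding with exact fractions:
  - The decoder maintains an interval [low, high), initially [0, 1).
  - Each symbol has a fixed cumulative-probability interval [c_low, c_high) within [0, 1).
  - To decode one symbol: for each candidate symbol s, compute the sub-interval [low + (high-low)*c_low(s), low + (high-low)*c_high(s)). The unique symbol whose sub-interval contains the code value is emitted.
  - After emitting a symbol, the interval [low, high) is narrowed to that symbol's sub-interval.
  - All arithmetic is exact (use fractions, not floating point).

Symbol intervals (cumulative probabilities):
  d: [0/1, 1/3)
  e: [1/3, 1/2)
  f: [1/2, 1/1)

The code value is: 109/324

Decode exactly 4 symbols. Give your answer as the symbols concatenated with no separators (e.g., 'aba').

Step 1: interval [0/1, 1/1), width = 1/1 - 0/1 = 1/1
  'd': [0/1 + 1/1*0/1, 0/1 + 1/1*1/3) = [0/1, 1/3)
  'e': [0/1 + 1/1*1/3, 0/1 + 1/1*1/2) = [1/3, 1/2) <- contains code 109/324
  'f': [0/1 + 1/1*1/2, 0/1 + 1/1*1/1) = [1/2, 1/1)
  emit 'e', narrow to [1/3, 1/2)
Step 2: interval [1/3, 1/2), width = 1/2 - 1/3 = 1/6
  'd': [1/3 + 1/6*0/1, 1/3 + 1/6*1/3) = [1/3, 7/18) <- contains code 109/324
  'e': [1/3 + 1/6*1/3, 1/3 + 1/6*1/2) = [7/18, 5/12)
  'f': [1/3 + 1/6*1/2, 1/3 + 1/6*1/1) = [5/12, 1/2)
  emit 'd', narrow to [1/3, 7/18)
Step 3: interval [1/3, 7/18), width = 7/18 - 1/3 = 1/18
  'd': [1/3 + 1/18*0/1, 1/3 + 1/18*1/3) = [1/3, 19/54) <- contains code 109/324
  'e': [1/3 + 1/18*1/3, 1/3 + 1/18*1/2) = [19/54, 13/36)
  'f': [1/3 + 1/18*1/2, 1/3 + 1/18*1/1) = [13/36, 7/18)
  emit 'd', narrow to [1/3, 19/54)
Step 4: interval [1/3, 19/54), width = 19/54 - 1/3 = 1/54
  'd': [1/3 + 1/54*0/1, 1/3 + 1/54*1/3) = [1/3, 55/162) <- contains code 109/324
  'e': [1/3 + 1/54*1/3, 1/3 + 1/54*1/2) = [55/162, 37/108)
  'f': [1/3 + 1/54*1/2, 1/3 + 1/54*1/1) = [37/108, 19/54)
  emit 'd', narrow to [1/3, 55/162)

Answer: eddd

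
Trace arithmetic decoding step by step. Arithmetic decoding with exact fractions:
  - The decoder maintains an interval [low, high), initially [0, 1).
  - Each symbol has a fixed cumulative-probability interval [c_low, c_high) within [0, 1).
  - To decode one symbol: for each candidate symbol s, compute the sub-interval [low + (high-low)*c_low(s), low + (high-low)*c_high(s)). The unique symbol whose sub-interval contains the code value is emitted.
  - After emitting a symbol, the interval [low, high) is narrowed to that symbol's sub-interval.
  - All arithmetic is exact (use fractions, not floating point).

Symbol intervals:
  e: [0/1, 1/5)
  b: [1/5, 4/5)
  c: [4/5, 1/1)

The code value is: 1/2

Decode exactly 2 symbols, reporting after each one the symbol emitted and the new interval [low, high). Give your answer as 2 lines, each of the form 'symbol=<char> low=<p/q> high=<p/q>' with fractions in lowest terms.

Answer: symbol=b low=1/5 high=4/5
symbol=b low=8/25 high=17/25

Derivation:
Step 1: interval [0/1, 1/1), width = 1/1 - 0/1 = 1/1
  'e': [0/1 + 1/1*0/1, 0/1 + 1/1*1/5) = [0/1, 1/5)
  'b': [0/1 + 1/1*1/5, 0/1 + 1/1*4/5) = [1/5, 4/5) <- contains code 1/2
  'c': [0/1 + 1/1*4/5, 0/1 + 1/1*1/1) = [4/5, 1/1)
  emit 'b', narrow to [1/5, 4/5)
Step 2: interval [1/5, 4/5), width = 4/5 - 1/5 = 3/5
  'e': [1/5 + 3/5*0/1, 1/5 + 3/5*1/5) = [1/5, 8/25)
  'b': [1/5 + 3/5*1/5, 1/5 + 3/5*4/5) = [8/25, 17/25) <- contains code 1/2
  'c': [1/5 + 3/5*4/5, 1/5 + 3/5*1/1) = [17/25, 4/5)
  emit 'b', narrow to [8/25, 17/25)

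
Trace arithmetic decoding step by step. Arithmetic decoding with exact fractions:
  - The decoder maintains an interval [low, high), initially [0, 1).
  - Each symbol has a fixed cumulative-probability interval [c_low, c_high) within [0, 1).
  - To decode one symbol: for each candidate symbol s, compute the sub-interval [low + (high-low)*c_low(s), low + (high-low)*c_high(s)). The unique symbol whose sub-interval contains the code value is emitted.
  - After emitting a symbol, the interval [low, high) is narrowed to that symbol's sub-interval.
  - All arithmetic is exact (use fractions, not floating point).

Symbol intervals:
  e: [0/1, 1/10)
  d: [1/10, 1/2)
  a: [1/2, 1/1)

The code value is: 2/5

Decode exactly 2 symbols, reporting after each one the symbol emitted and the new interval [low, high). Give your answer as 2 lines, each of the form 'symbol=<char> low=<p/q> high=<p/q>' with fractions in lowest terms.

Answer: symbol=d low=1/10 high=1/2
symbol=a low=3/10 high=1/2

Derivation:
Step 1: interval [0/1, 1/1), width = 1/1 - 0/1 = 1/1
  'e': [0/1 + 1/1*0/1, 0/1 + 1/1*1/10) = [0/1, 1/10)
  'd': [0/1 + 1/1*1/10, 0/1 + 1/1*1/2) = [1/10, 1/2) <- contains code 2/5
  'a': [0/1 + 1/1*1/2, 0/1 + 1/1*1/1) = [1/2, 1/1)
  emit 'd', narrow to [1/10, 1/2)
Step 2: interval [1/10, 1/2), width = 1/2 - 1/10 = 2/5
  'e': [1/10 + 2/5*0/1, 1/10 + 2/5*1/10) = [1/10, 7/50)
  'd': [1/10 + 2/5*1/10, 1/10 + 2/5*1/2) = [7/50, 3/10)
  'a': [1/10 + 2/5*1/2, 1/10 + 2/5*1/1) = [3/10, 1/2) <- contains code 2/5
  emit 'a', narrow to [3/10, 1/2)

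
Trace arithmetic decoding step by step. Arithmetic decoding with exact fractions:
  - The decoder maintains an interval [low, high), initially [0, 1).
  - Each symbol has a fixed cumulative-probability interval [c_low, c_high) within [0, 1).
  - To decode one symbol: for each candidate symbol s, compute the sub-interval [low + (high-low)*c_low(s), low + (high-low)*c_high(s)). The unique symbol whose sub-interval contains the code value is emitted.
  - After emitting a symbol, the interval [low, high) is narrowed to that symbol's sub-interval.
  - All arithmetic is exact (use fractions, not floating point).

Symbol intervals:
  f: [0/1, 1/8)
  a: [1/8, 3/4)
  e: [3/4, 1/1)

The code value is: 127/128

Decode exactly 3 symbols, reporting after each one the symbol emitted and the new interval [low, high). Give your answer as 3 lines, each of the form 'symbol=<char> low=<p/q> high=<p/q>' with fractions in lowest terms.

Answer: symbol=e low=3/4 high=1/1
symbol=e low=15/16 high=1/1
symbol=e low=63/64 high=1/1

Derivation:
Step 1: interval [0/1, 1/1), width = 1/1 - 0/1 = 1/1
  'f': [0/1 + 1/1*0/1, 0/1 + 1/1*1/8) = [0/1, 1/8)
  'a': [0/1 + 1/1*1/8, 0/1 + 1/1*3/4) = [1/8, 3/4)
  'e': [0/1 + 1/1*3/4, 0/1 + 1/1*1/1) = [3/4, 1/1) <- contains code 127/128
  emit 'e', narrow to [3/4, 1/1)
Step 2: interval [3/4, 1/1), width = 1/1 - 3/4 = 1/4
  'f': [3/4 + 1/4*0/1, 3/4 + 1/4*1/8) = [3/4, 25/32)
  'a': [3/4 + 1/4*1/8, 3/4 + 1/4*3/4) = [25/32, 15/16)
  'e': [3/4 + 1/4*3/4, 3/4 + 1/4*1/1) = [15/16, 1/1) <- contains code 127/128
  emit 'e', narrow to [15/16, 1/1)
Step 3: interval [15/16, 1/1), width = 1/1 - 15/16 = 1/16
  'f': [15/16 + 1/16*0/1, 15/16 + 1/16*1/8) = [15/16, 121/128)
  'a': [15/16 + 1/16*1/8, 15/16 + 1/16*3/4) = [121/128, 63/64)
  'e': [15/16 + 1/16*3/4, 15/16 + 1/16*1/1) = [63/64, 1/1) <- contains code 127/128
  emit 'e', narrow to [63/64, 1/1)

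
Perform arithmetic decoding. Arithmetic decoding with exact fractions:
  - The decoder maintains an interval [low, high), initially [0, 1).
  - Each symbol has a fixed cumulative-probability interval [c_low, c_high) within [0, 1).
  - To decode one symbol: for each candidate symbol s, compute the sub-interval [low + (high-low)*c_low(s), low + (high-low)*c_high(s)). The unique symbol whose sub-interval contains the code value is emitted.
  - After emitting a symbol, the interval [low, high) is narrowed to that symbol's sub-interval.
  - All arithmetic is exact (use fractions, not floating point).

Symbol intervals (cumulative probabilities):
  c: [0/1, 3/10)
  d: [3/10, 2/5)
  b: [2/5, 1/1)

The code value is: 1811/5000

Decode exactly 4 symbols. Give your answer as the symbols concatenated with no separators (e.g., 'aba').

Step 1: interval [0/1, 1/1), width = 1/1 - 0/1 = 1/1
  'c': [0/1 + 1/1*0/1, 0/1 + 1/1*3/10) = [0/1, 3/10)
  'd': [0/1 + 1/1*3/10, 0/1 + 1/1*2/5) = [3/10, 2/5) <- contains code 1811/5000
  'b': [0/1 + 1/1*2/5, 0/1 + 1/1*1/1) = [2/5, 1/1)
  emit 'd', narrow to [3/10, 2/5)
Step 2: interval [3/10, 2/5), width = 2/5 - 3/10 = 1/10
  'c': [3/10 + 1/10*0/1, 3/10 + 1/10*3/10) = [3/10, 33/100)
  'd': [3/10 + 1/10*3/10, 3/10 + 1/10*2/5) = [33/100, 17/50)
  'b': [3/10 + 1/10*2/5, 3/10 + 1/10*1/1) = [17/50, 2/5) <- contains code 1811/5000
  emit 'b', narrow to [17/50, 2/5)
Step 3: interval [17/50, 2/5), width = 2/5 - 17/50 = 3/50
  'c': [17/50 + 3/50*0/1, 17/50 + 3/50*3/10) = [17/50, 179/500)
  'd': [17/50 + 3/50*3/10, 17/50 + 3/50*2/5) = [179/500, 91/250) <- contains code 1811/5000
  'b': [17/50 + 3/50*2/5, 17/50 + 3/50*1/1) = [91/250, 2/5)
  emit 'd', narrow to [179/500, 91/250)
Step 4: interval [179/500, 91/250), width = 91/250 - 179/500 = 3/500
  'c': [179/500 + 3/500*0/1, 179/500 + 3/500*3/10) = [179/500, 1799/5000)
  'd': [179/500 + 3/500*3/10, 179/500 + 3/500*2/5) = [1799/5000, 901/2500)
  'b': [179/500 + 3/500*2/5, 179/500 + 3/500*1/1) = [901/2500, 91/250) <- contains code 1811/5000
  emit 'b', narrow to [901/2500, 91/250)

Answer: dbdb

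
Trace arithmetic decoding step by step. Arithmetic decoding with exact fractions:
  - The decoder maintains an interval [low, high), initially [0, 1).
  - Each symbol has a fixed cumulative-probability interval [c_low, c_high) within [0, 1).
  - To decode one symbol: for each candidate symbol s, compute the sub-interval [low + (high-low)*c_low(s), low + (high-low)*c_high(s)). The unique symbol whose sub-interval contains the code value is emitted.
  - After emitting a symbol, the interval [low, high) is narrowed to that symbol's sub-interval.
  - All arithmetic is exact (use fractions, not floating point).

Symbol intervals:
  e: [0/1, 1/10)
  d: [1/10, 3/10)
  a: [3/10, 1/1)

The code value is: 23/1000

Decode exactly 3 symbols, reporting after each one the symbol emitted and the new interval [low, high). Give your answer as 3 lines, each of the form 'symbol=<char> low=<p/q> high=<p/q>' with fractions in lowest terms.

Step 1: interval [0/1, 1/1), width = 1/1 - 0/1 = 1/1
  'e': [0/1 + 1/1*0/1, 0/1 + 1/1*1/10) = [0/1, 1/10) <- contains code 23/1000
  'd': [0/1 + 1/1*1/10, 0/1 + 1/1*3/10) = [1/10, 3/10)
  'a': [0/1 + 1/1*3/10, 0/1 + 1/1*1/1) = [3/10, 1/1)
  emit 'e', narrow to [0/1, 1/10)
Step 2: interval [0/1, 1/10), width = 1/10 - 0/1 = 1/10
  'e': [0/1 + 1/10*0/1, 0/1 + 1/10*1/10) = [0/1, 1/100)
  'd': [0/1 + 1/10*1/10, 0/1 + 1/10*3/10) = [1/100, 3/100) <- contains code 23/1000
  'a': [0/1 + 1/10*3/10, 0/1 + 1/10*1/1) = [3/100, 1/10)
  emit 'd', narrow to [1/100, 3/100)
Step 3: interval [1/100, 3/100), width = 3/100 - 1/100 = 1/50
  'e': [1/100 + 1/50*0/1, 1/100 + 1/50*1/10) = [1/100, 3/250)
  'd': [1/100 + 1/50*1/10, 1/100 + 1/50*3/10) = [3/250, 2/125)
  'a': [1/100 + 1/50*3/10, 1/100 + 1/50*1/1) = [2/125, 3/100) <- contains code 23/1000
  emit 'a', narrow to [2/125, 3/100)

Answer: symbol=e low=0/1 high=1/10
symbol=d low=1/100 high=3/100
symbol=a low=2/125 high=3/100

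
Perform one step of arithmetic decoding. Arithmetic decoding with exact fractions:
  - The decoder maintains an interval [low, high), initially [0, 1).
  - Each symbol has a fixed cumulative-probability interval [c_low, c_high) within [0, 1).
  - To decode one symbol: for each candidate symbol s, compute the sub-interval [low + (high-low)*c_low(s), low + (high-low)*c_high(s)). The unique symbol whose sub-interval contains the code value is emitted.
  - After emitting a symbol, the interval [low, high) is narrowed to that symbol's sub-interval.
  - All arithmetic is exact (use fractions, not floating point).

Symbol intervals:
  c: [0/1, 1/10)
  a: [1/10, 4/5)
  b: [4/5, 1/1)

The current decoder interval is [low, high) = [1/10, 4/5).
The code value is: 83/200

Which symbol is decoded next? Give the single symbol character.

Interval width = high − low = 4/5 − 1/10 = 7/10
Scaled code = (code − low) / width = (83/200 − 1/10) / 7/10 = 9/20
  c: [0/1, 1/10) 
  a: [1/10, 4/5) ← scaled code falls here ✓
  b: [4/5, 1/1) 

Answer: a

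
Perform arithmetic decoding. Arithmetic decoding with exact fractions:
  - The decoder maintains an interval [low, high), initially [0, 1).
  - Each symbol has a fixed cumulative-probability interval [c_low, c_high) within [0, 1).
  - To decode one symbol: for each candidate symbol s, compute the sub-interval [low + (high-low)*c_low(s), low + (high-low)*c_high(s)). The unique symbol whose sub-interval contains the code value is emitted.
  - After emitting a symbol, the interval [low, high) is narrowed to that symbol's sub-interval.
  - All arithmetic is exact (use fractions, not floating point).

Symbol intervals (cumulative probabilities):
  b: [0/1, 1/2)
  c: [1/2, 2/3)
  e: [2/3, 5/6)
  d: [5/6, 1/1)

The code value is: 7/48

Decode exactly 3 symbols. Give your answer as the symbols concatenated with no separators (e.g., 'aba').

Step 1: interval [0/1, 1/1), width = 1/1 - 0/1 = 1/1
  'b': [0/1 + 1/1*0/1, 0/1 + 1/1*1/2) = [0/1, 1/2) <- contains code 7/48
  'c': [0/1 + 1/1*1/2, 0/1 + 1/1*2/3) = [1/2, 2/3)
  'e': [0/1 + 1/1*2/3, 0/1 + 1/1*5/6) = [2/3, 5/6)
  'd': [0/1 + 1/1*5/6, 0/1 + 1/1*1/1) = [5/6, 1/1)
  emit 'b', narrow to [0/1, 1/2)
Step 2: interval [0/1, 1/2), width = 1/2 - 0/1 = 1/2
  'b': [0/1 + 1/2*0/1, 0/1 + 1/2*1/2) = [0/1, 1/4) <- contains code 7/48
  'c': [0/1 + 1/2*1/2, 0/1 + 1/2*2/3) = [1/4, 1/3)
  'e': [0/1 + 1/2*2/3, 0/1 + 1/2*5/6) = [1/3, 5/12)
  'd': [0/1 + 1/2*5/6, 0/1 + 1/2*1/1) = [5/12, 1/2)
  emit 'b', narrow to [0/1, 1/4)
Step 3: interval [0/1, 1/4), width = 1/4 - 0/1 = 1/4
  'b': [0/1 + 1/4*0/1, 0/1 + 1/4*1/2) = [0/1, 1/8)
  'c': [0/1 + 1/4*1/2, 0/1 + 1/4*2/3) = [1/8, 1/6) <- contains code 7/48
  'e': [0/1 + 1/4*2/3, 0/1 + 1/4*5/6) = [1/6, 5/24)
  'd': [0/1 + 1/4*5/6, 0/1 + 1/4*1/1) = [5/24, 1/4)
  emit 'c', narrow to [1/8, 1/6)

Answer: bbc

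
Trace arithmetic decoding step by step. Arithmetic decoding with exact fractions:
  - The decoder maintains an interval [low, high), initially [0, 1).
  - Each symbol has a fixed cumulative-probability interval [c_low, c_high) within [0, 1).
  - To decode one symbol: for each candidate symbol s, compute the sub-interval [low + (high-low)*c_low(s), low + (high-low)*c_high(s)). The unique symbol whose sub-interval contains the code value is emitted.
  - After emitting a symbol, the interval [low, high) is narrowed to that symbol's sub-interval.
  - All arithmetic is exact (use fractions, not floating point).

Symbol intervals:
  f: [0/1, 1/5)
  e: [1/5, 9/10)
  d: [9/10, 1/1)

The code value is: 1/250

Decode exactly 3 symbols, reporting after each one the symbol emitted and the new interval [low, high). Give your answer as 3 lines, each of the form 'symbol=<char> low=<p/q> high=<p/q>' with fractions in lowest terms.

Answer: symbol=f low=0/1 high=1/5
symbol=f low=0/1 high=1/25
symbol=f low=0/1 high=1/125

Derivation:
Step 1: interval [0/1, 1/1), width = 1/1 - 0/1 = 1/1
  'f': [0/1 + 1/1*0/1, 0/1 + 1/1*1/5) = [0/1, 1/5) <- contains code 1/250
  'e': [0/1 + 1/1*1/5, 0/1 + 1/1*9/10) = [1/5, 9/10)
  'd': [0/1 + 1/1*9/10, 0/1 + 1/1*1/1) = [9/10, 1/1)
  emit 'f', narrow to [0/1, 1/5)
Step 2: interval [0/1, 1/5), width = 1/5 - 0/1 = 1/5
  'f': [0/1 + 1/5*0/1, 0/1 + 1/5*1/5) = [0/1, 1/25) <- contains code 1/250
  'e': [0/1 + 1/5*1/5, 0/1 + 1/5*9/10) = [1/25, 9/50)
  'd': [0/1 + 1/5*9/10, 0/1 + 1/5*1/1) = [9/50, 1/5)
  emit 'f', narrow to [0/1, 1/25)
Step 3: interval [0/1, 1/25), width = 1/25 - 0/1 = 1/25
  'f': [0/1 + 1/25*0/1, 0/1 + 1/25*1/5) = [0/1, 1/125) <- contains code 1/250
  'e': [0/1 + 1/25*1/5, 0/1 + 1/25*9/10) = [1/125, 9/250)
  'd': [0/1 + 1/25*9/10, 0/1 + 1/25*1/1) = [9/250, 1/25)
  emit 'f', narrow to [0/1, 1/125)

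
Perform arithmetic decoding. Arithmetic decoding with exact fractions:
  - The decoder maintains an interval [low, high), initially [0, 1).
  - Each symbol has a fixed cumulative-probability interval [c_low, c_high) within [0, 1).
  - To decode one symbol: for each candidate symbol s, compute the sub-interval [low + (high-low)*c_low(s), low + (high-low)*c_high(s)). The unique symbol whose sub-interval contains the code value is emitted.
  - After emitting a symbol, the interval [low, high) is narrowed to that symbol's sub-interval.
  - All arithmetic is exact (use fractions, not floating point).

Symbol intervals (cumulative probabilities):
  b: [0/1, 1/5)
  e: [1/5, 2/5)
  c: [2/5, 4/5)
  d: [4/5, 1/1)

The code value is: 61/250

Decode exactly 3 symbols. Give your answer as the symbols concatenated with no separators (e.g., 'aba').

Step 1: interval [0/1, 1/1), width = 1/1 - 0/1 = 1/1
  'b': [0/1 + 1/1*0/1, 0/1 + 1/1*1/5) = [0/1, 1/5)
  'e': [0/1 + 1/1*1/5, 0/1 + 1/1*2/5) = [1/5, 2/5) <- contains code 61/250
  'c': [0/1 + 1/1*2/5, 0/1 + 1/1*4/5) = [2/5, 4/5)
  'd': [0/1 + 1/1*4/5, 0/1 + 1/1*1/1) = [4/5, 1/1)
  emit 'e', narrow to [1/5, 2/5)
Step 2: interval [1/5, 2/5), width = 2/5 - 1/5 = 1/5
  'b': [1/5 + 1/5*0/1, 1/5 + 1/5*1/5) = [1/5, 6/25)
  'e': [1/5 + 1/5*1/5, 1/5 + 1/5*2/5) = [6/25, 7/25) <- contains code 61/250
  'c': [1/5 + 1/5*2/5, 1/5 + 1/5*4/5) = [7/25, 9/25)
  'd': [1/5 + 1/5*4/5, 1/5 + 1/5*1/1) = [9/25, 2/5)
  emit 'e', narrow to [6/25, 7/25)
Step 3: interval [6/25, 7/25), width = 7/25 - 6/25 = 1/25
  'b': [6/25 + 1/25*0/1, 6/25 + 1/25*1/5) = [6/25, 31/125) <- contains code 61/250
  'e': [6/25 + 1/25*1/5, 6/25 + 1/25*2/5) = [31/125, 32/125)
  'c': [6/25 + 1/25*2/5, 6/25 + 1/25*4/5) = [32/125, 34/125)
  'd': [6/25 + 1/25*4/5, 6/25 + 1/25*1/1) = [34/125, 7/25)
  emit 'b', narrow to [6/25, 31/125)

Answer: eeb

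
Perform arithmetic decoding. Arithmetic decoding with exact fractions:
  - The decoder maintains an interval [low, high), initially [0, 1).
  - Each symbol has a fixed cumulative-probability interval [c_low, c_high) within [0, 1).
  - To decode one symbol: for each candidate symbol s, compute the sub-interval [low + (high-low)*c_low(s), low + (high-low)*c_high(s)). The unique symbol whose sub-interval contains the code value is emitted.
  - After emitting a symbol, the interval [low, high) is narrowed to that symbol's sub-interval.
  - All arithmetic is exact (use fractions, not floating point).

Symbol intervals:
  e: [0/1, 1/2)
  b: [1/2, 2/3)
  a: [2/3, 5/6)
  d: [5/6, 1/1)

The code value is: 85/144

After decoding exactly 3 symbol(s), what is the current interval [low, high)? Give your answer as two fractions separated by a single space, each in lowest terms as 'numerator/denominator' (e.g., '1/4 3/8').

Answer: 7/12 43/72

Derivation:
Step 1: interval [0/1, 1/1), width = 1/1 - 0/1 = 1/1
  'e': [0/1 + 1/1*0/1, 0/1 + 1/1*1/2) = [0/1, 1/2)
  'b': [0/1 + 1/1*1/2, 0/1 + 1/1*2/3) = [1/2, 2/3) <- contains code 85/144
  'a': [0/1 + 1/1*2/3, 0/1 + 1/1*5/6) = [2/3, 5/6)
  'd': [0/1 + 1/1*5/6, 0/1 + 1/1*1/1) = [5/6, 1/1)
  emit 'b', narrow to [1/2, 2/3)
Step 2: interval [1/2, 2/3), width = 2/3 - 1/2 = 1/6
  'e': [1/2 + 1/6*0/1, 1/2 + 1/6*1/2) = [1/2, 7/12)
  'b': [1/2 + 1/6*1/2, 1/2 + 1/6*2/3) = [7/12, 11/18) <- contains code 85/144
  'a': [1/2 + 1/6*2/3, 1/2 + 1/6*5/6) = [11/18, 23/36)
  'd': [1/2 + 1/6*5/6, 1/2 + 1/6*1/1) = [23/36, 2/3)
  emit 'b', narrow to [7/12, 11/18)
Step 3: interval [7/12, 11/18), width = 11/18 - 7/12 = 1/36
  'e': [7/12 + 1/36*0/1, 7/12 + 1/36*1/2) = [7/12, 43/72) <- contains code 85/144
  'b': [7/12 + 1/36*1/2, 7/12 + 1/36*2/3) = [43/72, 65/108)
  'a': [7/12 + 1/36*2/3, 7/12 + 1/36*5/6) = [65/108, 131/216)
  'd': [7/12 + 1/36*5/6, 7/12 + 1/36*1/1) = [131/216, 11/18)
  emit 'e', narrow to [7/12, 43/72)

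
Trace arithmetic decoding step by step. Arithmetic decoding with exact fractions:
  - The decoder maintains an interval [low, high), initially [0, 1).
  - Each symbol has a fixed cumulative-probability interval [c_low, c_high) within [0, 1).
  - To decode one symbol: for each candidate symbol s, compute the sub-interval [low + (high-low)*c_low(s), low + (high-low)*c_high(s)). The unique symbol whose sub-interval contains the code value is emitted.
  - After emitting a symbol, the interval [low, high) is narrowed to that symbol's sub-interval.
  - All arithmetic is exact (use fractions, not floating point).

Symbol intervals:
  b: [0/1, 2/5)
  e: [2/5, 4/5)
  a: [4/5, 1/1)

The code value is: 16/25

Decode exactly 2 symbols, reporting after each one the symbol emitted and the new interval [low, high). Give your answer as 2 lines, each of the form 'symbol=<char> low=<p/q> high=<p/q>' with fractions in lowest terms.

Step 1: interval [0/1, 1/1), width = 1/1 - 0/1 = 1/1
  'b': [0/1 + 1/1*0/1, 0/1 + 1/1*2/5) = [0/1, 2/5)
  'e': [0/1 + 1/1*2/5, 0/1 + 1/1*4/5) = [2/5, 4/5) <- contains code 16/25
  'a': [0/1 + 1/1*4/5, 0/1 + 1/1*1/1) = [4/5, 1/1)
  emit 'e', narrow to [2/5, 4/5)
Step 2: interval [2/5, 4/5), width = 4/5 - 2/5 = 2/5
  'b': [2/5 + 2/5*0/1, 2/5 + 2/5*2/5) = [2/5, 14/25)
  'e': [2/5 + 2/5*2/5, 2/5 + 2/5*4/5) = [14/25, 18/25) <- contains code 16/25
  'a': [2/5 + 2/5*4/5, 2/5 + 2/5*1/1) = [18/25, 4/5)
  emit 'e', narrow to [14/25, 18/25)

Answer: symbol=e low=2/5 high=4/5
symbol=e low=14/25 high=18/25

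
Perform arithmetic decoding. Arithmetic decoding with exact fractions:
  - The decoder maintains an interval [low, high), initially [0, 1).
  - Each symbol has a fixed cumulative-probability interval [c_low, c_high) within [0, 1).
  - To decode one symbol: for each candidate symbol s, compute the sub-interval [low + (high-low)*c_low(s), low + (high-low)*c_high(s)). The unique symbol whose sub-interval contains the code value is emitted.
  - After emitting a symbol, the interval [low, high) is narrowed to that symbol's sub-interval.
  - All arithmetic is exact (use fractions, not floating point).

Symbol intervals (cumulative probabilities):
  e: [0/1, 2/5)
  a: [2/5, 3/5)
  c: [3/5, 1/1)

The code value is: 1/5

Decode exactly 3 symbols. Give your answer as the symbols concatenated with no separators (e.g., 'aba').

Step 1: interval [0/1, 1/1), width = 1/1 - 0/1 = 1/1
  'e': [0/1 + 1/1*0/1, 0/1 + 1/1*2/5) = [0/1, 2/5) <- contains code 1/5
  'a': [0/1 + 1/1*2/5, 0/1 + 1/1*3/5) = [2/5, 3/5)
  'c': [0/1 + 1/1*3/5, 0/1 + 1/1*1/1) = [3/5, 1/1)
  emit 'e', narrow to [0/1, 2/5)
Step 2: interval [0/1, 2/5), width = 2/5 - 0/1 = 2/5
  'e': [0/1 + 2/5*0/1, 0/1 + 2/5*2/5) = [0/1, 4/25)
  'a': [0/1 + 2/5*2/5, 0/1 + 2/5*3/5) = [4/25, 6/25) <- contains code 1/5
  'c': [0/1 + 2/5*3/5, 0/1 + 2/5*1/1) = [6/25, 2/5)
  emit 'a', narrow to [4/25, 6/25)
Step 3: interval [4/25, 6/25), width = 6/25 - 4/25 = 2/25
  'e': [4/25 + 2/25*0/1, 4/25 + 2/25*2/5) = [4/25, 24/125)
  'a': [4/25 + 2/25*2/5, 4/25 + 2/25*3/5) = [24/125, 26/125) <- contains code 1/5
  'c': [4/25 + 2/25*3/5, 4/25 + 2/25*1/1) = [26/125, 6/25)
  emit 'a', narrow to [24/125, 26/125)

Answer: eaa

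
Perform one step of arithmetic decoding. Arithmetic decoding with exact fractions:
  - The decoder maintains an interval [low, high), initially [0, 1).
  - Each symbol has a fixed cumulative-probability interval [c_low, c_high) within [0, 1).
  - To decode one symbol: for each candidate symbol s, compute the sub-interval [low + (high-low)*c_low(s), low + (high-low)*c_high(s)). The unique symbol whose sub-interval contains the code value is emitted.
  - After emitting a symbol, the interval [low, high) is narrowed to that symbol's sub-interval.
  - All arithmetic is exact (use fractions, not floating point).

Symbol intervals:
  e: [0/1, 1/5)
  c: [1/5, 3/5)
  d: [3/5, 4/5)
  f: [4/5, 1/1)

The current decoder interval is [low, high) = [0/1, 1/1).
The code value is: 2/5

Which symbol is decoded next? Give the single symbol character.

Answer: c

Derivation:
Interval width = high − low = 1/1 − 0/1 = 1/1
Scaled code = (code − low) / width = (2/5 − 0/1) / 1/1 = 2/5
  e: [0/1, 1/5) 
  c: [1/5, 3/5) ← scaled code falls here ✓
  d: [3/5, 4/5) 
  f: [4/5, 1/1) 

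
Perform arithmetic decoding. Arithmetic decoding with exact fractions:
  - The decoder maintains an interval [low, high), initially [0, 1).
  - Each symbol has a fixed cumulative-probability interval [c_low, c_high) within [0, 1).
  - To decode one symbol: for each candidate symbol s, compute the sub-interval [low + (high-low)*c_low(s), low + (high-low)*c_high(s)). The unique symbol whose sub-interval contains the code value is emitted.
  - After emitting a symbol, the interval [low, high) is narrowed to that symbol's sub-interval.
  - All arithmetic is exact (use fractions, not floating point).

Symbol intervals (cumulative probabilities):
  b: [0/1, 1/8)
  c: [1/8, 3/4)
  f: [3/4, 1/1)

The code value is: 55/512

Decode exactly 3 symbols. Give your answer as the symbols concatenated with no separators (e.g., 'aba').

Step 1: interval [0/1, 1/1), width = 1/1 - 0/1 = 1/1
  'b': [0/1 + 1/1*0/1, 0/1 + 1/1*1/8) = [0/1, 1/8) <- contains code 55/512
  'c': [0/1 + 1/1*1/8, 0/1 + 1/1*3/4) = [1/8, 3/4)
  'f': [0/1 + 1/1*3/4, 0/1 + 1/1*1/1) = [3/4, 1/1)
  emit 'b', narrow to [0/1, 1/8)
Step 2: interval [0/1, 1/8), width = 1/8 - 0/1 = 1/8
  'b': [0/1 + 1/8*0/1, 0/1 + 1/8*1/8) = [0/1, 1/64)
  'c': [0/1 + 1/8*1/8, 0/1 + 1/8*3/4) = [1/64, 3/32)
  'f': [0/1 + 1/8*3/4, 0/1 + 1/8*1/1) = [3/32, 1/8) <- contains code 55/512
  emit 'f', narrow to [3/32, 1/8)
Step 3: interval [3/32, 1/8), width = 1/8 - 3/32 = 1/32
  'b': [3/32 + 1/32*0/1, 3/32 + 1/32*1/8) = [3/32, 25/256)
  'c': [3/32 + 1/32*1/8, 3/32 + 1/32*3/4) = [25/256, 15/128) <- contains code 55/512
  'f': [3/32 + 1/32*3/4, 3/32 + 1/32*1/1) = [15/128, 1/8)
  emit 'c', narrow to [25/256, 15/128)

Answer: bfc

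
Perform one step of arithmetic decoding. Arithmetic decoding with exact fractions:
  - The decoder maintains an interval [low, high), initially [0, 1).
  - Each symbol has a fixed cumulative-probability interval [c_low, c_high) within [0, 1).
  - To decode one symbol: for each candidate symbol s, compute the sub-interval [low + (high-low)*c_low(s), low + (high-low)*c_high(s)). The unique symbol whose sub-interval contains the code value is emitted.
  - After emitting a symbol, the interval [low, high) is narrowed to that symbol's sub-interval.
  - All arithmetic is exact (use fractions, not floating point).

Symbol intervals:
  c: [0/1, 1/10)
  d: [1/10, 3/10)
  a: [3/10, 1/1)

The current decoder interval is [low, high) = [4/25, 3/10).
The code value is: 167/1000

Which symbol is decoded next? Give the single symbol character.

Answer: c

Derivation:
Interval width = high − low = 3/10 − 4/25 = 7/50
Scaled code = (code − low) / width = (167/1000 − 4/25) / 7/50 = 1/20
  c: [0/1, 1/10) ← scaled code falls here ✓
  d: [1/10, 3/10) 
  a: [3/10, 1/1) 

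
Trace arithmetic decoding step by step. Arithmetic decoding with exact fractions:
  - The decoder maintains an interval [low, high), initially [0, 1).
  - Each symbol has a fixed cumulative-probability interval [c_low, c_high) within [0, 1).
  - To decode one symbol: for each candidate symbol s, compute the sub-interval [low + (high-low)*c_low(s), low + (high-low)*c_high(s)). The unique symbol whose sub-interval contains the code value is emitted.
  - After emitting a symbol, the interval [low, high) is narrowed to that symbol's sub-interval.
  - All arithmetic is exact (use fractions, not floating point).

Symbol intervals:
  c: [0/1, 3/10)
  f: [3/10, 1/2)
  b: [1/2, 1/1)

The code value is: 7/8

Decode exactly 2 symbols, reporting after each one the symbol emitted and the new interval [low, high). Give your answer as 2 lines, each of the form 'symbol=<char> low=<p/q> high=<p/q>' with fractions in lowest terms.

Answer: symbol=b low=1/2 high=1/1
symbol=b low=3/4 high=1/1

Derivation:
Step 1: interval [0/1, 1/1), width = 1/1 - 0/1 = 1/1
  'c': [0/1 + 1/1*0/1, 0/1 + 1/1*3/10) = [0/1, 3/10)
  'f': [0/1 + 1/1*3/10, 0/1 + 1/1*1/2) = [3/10, 1/2)
  'b': [0/1 + 1/1*1/2, 0/1 + 1/1*1/1) = [1/2, 1/1) <- contains code 7/8
  emit 'b', narrow to [1/2, 1/1)
Step 2: interval [1/2, 1/1), width = 1/1 - 1/2 = 1/2
  'c': [1/2 + 1/2*0/1, 1/2 + 1/2*3/10) = [1/2, 13/20)
  'f': [1/2 + 1/2*3/10, 1/2 + 1/2*1/2) = [13/20, 3/4)
  'b': [1/2 + 1/2*1/2, 1/2 + 1/2*1/1) = [3/4, 1/1) <- contains code 7/8
  emit 'b', narrow to [3/4, 1/1)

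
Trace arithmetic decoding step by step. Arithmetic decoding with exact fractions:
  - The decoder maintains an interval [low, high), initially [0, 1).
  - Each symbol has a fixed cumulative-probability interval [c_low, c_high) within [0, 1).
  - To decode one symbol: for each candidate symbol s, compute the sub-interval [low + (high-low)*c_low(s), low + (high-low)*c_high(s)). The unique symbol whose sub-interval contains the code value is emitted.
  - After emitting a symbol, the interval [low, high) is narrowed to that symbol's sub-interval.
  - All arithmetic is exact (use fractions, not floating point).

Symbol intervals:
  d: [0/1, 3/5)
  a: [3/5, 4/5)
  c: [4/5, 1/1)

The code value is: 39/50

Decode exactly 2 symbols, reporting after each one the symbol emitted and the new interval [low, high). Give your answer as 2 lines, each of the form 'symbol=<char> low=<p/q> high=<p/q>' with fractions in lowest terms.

Step 1: interval [0/1, 1/1), width = 1/1 - 0/1 = 1/1
  'd': [0/1 + 1/1*0/1, 0/1 + 1/1*3/5) = [0/1, 3/5)
  'a': [0/1 + 1/1*3/5, 0/1 + 1/1*4/5) = [3/5, 4/5) <- contains code 39/50
  'c': [0/1 + 1/1*4/5, 0/1 + 1/1*1/1) = [4/5, 1/1)
  emit 'a', narrow to [3/5, 4/5)
Step 2: interval [3/5, 4/5), width = 4/5 - 3/5 = 1/5
  'd': [3/5 + 1/5*0/1, 3/5 + 1/5*3/5) = [3/5, 18/25)
  'a': [3/5 + 1/5*3/5, 3/5 + 1/5*4/5) = [18/25, 19/25)
  'c': [3/5 + 1/5*4/5, 3/5 + 1/5*1/1) = [19/25, 4/5) <- contains code 39/50
  emit 'c', narrow to [19/25, 4/5)

Answer: symbol=a low=3/5 high=4/5
symbol=c low=19/25 high=4/5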